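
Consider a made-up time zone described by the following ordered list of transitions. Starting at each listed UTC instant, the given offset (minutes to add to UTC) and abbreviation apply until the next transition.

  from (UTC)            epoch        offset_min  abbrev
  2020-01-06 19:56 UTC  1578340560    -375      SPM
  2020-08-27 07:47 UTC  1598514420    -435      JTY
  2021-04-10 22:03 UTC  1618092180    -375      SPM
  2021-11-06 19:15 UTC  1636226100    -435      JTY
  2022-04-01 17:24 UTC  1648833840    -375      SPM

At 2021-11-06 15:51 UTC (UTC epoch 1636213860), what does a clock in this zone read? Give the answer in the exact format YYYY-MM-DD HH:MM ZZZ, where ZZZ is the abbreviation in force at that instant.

Query: 2021-11-06 15:51 UTC
Rule 3/5 (SPM, -06:15): 2021-04-10 22:03 UTC ≤ query < 2021-11-06 19:15 UTC
15·60 + 51 - 375 = 576 min
576 = 0·1440 + 576; 576 = 9·60 + 36 → 09:36, same day
→ 2021-11-06 09:36 SPM

2021-11-06 09:36 SPM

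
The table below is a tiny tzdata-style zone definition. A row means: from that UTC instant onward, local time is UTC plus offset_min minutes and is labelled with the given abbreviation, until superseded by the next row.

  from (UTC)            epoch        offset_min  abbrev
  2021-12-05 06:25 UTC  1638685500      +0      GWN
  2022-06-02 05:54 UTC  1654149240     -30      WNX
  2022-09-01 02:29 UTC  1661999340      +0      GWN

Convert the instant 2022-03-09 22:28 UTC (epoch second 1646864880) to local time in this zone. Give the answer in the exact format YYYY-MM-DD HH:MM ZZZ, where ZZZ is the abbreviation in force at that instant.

Query: 2022-03-09 22:28 UTC
Rule 1/3 (GWN, +00:00): 2021-12-05 06:25 UTC ≤ query < 2022-06-02 05:54 UTC
22·60 + 28 + 0 = 1348 min
1348 = 0·1440 + 1348; 1348 = 22·60 + 28 → 22:28, same day
→ 2022-03-09 22:28 GWN

2022-03-09 22:28 GWN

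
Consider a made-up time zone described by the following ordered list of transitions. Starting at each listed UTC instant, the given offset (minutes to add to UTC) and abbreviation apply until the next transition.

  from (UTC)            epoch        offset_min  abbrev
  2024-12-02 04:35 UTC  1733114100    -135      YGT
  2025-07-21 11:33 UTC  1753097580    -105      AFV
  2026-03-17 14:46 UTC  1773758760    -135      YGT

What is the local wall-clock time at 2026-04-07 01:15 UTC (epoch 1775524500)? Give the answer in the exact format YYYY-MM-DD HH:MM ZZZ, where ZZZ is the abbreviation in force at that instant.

2026-04-06 23:00 YGT

Query: 2026-04-07 01:15 UTC
Rule 3/3 (YGT, -02:15): 2026-03-17 14:46 UTC ≤ query < +∞
1·60 + 15 - 135 = -60 min
-60 = -1·1440 + 1380; 1380 = 23·60 + 0 → 23:00, 2026-04-07 - 1 day = 2026-04-06
→ 2026-04-06 23:00 YGT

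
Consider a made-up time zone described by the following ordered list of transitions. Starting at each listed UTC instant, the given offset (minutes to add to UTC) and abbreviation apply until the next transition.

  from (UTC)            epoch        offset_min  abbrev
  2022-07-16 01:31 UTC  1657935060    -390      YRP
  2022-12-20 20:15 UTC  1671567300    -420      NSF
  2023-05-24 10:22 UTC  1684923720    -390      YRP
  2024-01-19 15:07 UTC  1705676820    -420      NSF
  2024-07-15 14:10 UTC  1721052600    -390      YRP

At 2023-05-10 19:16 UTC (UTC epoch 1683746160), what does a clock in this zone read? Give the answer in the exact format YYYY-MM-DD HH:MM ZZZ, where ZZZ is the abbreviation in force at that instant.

Query: 2023-05-10 19:16 UTC
Rule 2/5 (NSF, -07:00): 2022-12-20 20:15 UTC ≤ query < 2023-05-24 10:22 UTC
19·60 + 16 - 420 = 736 min
736 = 0·1440 + 736; 736 = 12·60 + 16 → 12:16, same day
→ 2023-05-10 12:16 NSF

2023-05-10 12:16 NSF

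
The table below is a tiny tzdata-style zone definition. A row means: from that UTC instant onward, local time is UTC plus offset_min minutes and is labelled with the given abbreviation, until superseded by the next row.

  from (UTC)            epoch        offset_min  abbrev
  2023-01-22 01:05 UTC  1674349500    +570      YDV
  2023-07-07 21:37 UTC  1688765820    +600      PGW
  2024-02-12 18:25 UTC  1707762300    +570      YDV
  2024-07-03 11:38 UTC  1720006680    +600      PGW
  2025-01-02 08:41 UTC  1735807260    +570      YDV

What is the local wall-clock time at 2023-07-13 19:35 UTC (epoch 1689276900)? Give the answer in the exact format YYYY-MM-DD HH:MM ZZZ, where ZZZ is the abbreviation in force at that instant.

Query: 2023-07-13 19:35 UTC
Rule 2/5 (PGW, +10:00): 2023-07-07 21:37 UTC ≤ query < 2024-02-12 18:25 UTC
19·60 + 35 + 600 = 1775 min
1775 = 1·1440 + 335; 335 = 5·60 + 35 → 05:35, 2023-07-13 + 1 day = 2023-07-14
→ 2023-07-14 05:35 PGW

2023-07-14 05:35 PGW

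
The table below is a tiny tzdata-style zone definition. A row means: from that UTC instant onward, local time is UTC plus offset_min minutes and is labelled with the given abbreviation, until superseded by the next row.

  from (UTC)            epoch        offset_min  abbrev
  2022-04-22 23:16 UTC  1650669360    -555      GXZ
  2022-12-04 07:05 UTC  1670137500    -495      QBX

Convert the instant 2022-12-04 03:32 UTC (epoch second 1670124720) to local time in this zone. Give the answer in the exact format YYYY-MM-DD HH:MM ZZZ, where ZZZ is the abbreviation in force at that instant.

Query: 2022-12-04 03:32 UTC
Rule 1/2 (GXZ, -09:15): 2022-04-22 23:16 UTC ≤ query < 2022-12-04 07:05 UTC
3·60 + 32 - 555 = -343 min
-343 = -1·1440 + 1097; 1097 = 18·60 + 17 → 18:17, 2022-12-04 - 1 day = 2022-12-03
→ 2022-12-03 18:17 GXZ

2022-12-03 18:17 GXZ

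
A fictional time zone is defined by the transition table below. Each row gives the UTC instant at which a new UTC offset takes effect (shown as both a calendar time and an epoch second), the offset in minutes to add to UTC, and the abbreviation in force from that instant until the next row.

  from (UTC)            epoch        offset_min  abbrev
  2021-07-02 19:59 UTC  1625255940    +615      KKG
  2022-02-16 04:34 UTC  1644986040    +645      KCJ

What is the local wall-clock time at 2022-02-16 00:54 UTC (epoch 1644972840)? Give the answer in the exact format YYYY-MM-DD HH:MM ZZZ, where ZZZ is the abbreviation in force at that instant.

2022-02-16 11:09 KKG

Query: 2022-02-16 00:54 UTC
Rule 1/2 (KKG, +10:15): 2021-07-02 19:59 UTC ≤ query < 2022-02-16 04:34 UTC
0·60 + 54 + 615 = 669 min
669 = 0·1440 + 669; 669 = 11·60 + 9 → 11:09, same day
→ 2022-02-16 11:09 KKG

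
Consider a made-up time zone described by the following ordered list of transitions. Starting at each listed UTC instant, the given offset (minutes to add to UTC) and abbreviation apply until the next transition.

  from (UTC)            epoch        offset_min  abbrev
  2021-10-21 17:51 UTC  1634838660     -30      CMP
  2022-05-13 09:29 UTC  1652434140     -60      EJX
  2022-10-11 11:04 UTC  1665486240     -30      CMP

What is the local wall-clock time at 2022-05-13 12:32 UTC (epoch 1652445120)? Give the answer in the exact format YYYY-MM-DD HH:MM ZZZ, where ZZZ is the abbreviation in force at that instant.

Query: 2022-05-13 12:32 UTC
Rule 2/3 (EJX, -01:00): 2022-05-13 09:29 UTC ≤ query < 2022-10-11 11:04 UTC
12·60 + 32 - 60 = 692 min
692 = 0·1440 + 692; 692 = 11·60 + 32 → 11:32, same day
→ 2022-05-13 11:32 EJX

2022-05-13 11:32 EJX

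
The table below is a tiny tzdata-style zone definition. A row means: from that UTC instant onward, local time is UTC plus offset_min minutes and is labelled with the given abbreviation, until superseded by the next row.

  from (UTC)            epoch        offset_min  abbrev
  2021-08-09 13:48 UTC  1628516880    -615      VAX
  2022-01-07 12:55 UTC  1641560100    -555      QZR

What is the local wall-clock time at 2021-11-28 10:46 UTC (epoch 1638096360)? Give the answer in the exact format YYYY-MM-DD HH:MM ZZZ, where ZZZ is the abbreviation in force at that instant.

2021-11-28 00:31 VAX

Query: 2021-11-28 10:46 UTC
Rule 1/2 (VAX, -10:15): 2021-08-09 13:48 UTC ≤ query < 2022-01-07 12:55 UTC
10·60 + 46 - 615 = 31 min
31 = 0·1440 + 31; 31 = 0·60 + 31 → 00:31, same day
→ 2021-11-28 00:31 VAX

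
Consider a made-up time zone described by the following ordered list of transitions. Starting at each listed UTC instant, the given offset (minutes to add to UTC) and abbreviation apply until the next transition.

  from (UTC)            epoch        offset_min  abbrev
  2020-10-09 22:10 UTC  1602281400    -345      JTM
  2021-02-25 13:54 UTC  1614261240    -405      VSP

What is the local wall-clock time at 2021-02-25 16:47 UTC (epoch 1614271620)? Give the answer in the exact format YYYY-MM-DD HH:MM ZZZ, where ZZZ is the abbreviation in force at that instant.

2021-02-25 10:02 VSP

Query: 2021-02-25 16:47 UTC
Rule 2/2 (VSP, -06:45): 2021-02-25 13:54 UTC ≤ query < +∞
16·60 + 47 - 405 = 602 min
602 = 0·1440 + 602; 602 = 10·60 + 2 → 10:02, same day
→ 2021-02-25 10:02 VSP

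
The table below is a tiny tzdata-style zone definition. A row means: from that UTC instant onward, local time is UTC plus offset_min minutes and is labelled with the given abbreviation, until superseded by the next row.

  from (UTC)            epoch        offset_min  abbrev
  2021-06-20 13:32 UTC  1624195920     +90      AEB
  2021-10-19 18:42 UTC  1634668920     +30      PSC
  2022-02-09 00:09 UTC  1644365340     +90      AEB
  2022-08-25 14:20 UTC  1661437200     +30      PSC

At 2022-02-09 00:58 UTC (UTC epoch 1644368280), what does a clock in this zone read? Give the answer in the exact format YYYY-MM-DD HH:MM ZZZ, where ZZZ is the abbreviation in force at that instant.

2022-02-09 02:28 AEB

Query: 2022-02-09 00:58 UTC
Rule 3/4 (AEB, +01:30): 2022-02-09 00:09 UTC ≤ query < 2022-08-25 14:20 UTC
0·60 + 58 + 90 = 148 min
148 = 0·1440 + 148; 148 = 2·60 + 28 → 02:28, same day
→ 2022-02-09 02:28 AEB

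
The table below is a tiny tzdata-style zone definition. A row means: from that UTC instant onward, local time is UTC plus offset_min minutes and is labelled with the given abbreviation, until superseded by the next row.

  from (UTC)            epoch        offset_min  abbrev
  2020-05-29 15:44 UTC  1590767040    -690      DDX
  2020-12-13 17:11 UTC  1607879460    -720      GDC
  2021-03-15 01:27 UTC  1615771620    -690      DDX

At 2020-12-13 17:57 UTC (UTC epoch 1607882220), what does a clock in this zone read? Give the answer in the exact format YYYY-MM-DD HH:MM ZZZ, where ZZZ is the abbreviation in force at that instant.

2020-12-13 05:57 GDC

Query: 2020-12-13 17:57 UTC
Rule 2/3 (GDC, -12:00): 2020-12-13 17:11 UTC ≤ query < 2021-03-15 01:27 UTC
17·60 + 57 - 720 = 357 min
357 = 0·1440 + 357; 357 = 5·60 + 57 → 05:57, same day
→ 2020-12-13 05:57 GDC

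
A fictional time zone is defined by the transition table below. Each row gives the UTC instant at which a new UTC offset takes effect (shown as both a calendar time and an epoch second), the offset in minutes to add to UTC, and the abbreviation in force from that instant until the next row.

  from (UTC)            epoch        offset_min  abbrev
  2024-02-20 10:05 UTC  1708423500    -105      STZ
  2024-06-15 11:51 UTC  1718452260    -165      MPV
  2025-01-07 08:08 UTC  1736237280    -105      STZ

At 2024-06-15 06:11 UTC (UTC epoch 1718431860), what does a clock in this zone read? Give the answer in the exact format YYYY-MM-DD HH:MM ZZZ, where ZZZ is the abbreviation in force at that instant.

2024-06-15 04:26 STZ

Query: 2024-06-15 06:11 UTC
Rule 1/3 (STZ, -01:45): 2024-02-20 10:05 UTC ≤ query < 2024-06-15 11:51 UTC
6·60 + 11 - 105 = 266 min
266 = 0·1440 + 266; 266 = 4·60 + 26 → 04:26, same day
→ 2024-06-15 04:26 STZ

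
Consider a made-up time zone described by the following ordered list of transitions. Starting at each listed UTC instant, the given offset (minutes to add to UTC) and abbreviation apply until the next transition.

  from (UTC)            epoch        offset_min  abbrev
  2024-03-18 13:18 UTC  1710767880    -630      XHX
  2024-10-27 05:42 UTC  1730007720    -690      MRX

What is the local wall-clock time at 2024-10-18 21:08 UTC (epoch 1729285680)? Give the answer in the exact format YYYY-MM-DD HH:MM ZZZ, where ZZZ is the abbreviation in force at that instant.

Query: 2024-10-18 21:08 UTC
Rule 1/2 (XHX, -10:30): 2024-03-18 13:18 UTC ≤ query < 2024-10-27 05:42 UTC
21·60 + 8 - 630 = 638 min
638 = 0·1440 + 638; 638 = 10·60 + 38 → 10:38, same day
→ 2024-10-18 10:38 XHX

2024-10-18 10:38 XHX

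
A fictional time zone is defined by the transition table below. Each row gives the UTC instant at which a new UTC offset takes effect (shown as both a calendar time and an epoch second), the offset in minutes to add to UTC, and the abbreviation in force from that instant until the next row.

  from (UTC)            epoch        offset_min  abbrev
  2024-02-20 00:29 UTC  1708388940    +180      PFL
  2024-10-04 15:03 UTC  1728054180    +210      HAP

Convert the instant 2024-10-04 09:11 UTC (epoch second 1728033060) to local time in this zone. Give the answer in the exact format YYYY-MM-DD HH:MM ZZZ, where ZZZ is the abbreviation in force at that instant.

Query: 2024-10-04 09:11 UTC
Rule 1/2 (PFL, +03:00): 2024-02-20 00:29 UTC ≤ query < 2024-10-04 15:03 UTC
9·60 + 11 + 180 = 731 min
731 = 0·1440 + 731; 731 = 12·60 + 11 → 12:11, same day
→ 2024-10-04 12:11 PFL

2024-10-04 12:11 PFL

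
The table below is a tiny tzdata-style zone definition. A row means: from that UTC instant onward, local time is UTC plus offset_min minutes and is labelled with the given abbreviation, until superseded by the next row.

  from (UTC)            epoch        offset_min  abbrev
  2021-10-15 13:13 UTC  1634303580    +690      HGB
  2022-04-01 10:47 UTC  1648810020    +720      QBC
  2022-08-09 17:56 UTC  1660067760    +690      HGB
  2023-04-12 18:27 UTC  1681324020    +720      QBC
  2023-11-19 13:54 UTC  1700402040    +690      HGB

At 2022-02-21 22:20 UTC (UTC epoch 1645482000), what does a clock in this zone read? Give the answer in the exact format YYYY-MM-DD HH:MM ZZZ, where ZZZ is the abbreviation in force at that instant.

Query: 2022-02-21 22:20 UTC
Rule 1/5 (HGB, +11:30): 2021-10-15 13:13 UTC ≤ query < 2022-04-01 10:47 UTC
22·60 + 20 + 690 = 2030 min
2030 = 1·1440 + 590; 590 = 9·60 + 50 → 09:50, 2022-02-21 + 1 day = 2022-02-22
→ 2022-02-22 09:50 HGB

2022-02-22 09:50 HGB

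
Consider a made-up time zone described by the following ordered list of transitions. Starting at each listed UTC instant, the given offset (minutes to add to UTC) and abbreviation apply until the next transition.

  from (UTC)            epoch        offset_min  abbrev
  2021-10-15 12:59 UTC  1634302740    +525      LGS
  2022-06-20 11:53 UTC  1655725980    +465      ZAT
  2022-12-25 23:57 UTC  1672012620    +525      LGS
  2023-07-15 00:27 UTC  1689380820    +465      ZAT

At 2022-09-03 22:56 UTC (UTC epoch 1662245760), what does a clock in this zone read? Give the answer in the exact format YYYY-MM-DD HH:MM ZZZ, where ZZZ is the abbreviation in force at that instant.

2022-09-04 06:41 ZAT

Query: 2022-09-03 22:56 UTC
Rule 2/4 (ZAT, +07:45): 2022-06-20 11:53 UTC ≤ query < 2022-12-25 23:57 UTC
22·60 + 56 + 465 = 1841 min
1841 = 1·1440 + 401; 401 = 6·60 + 41 → 06:41, 2022-09-03 + 1 day = 2022-09-04
→ 2022-09-04 06:41 ZAT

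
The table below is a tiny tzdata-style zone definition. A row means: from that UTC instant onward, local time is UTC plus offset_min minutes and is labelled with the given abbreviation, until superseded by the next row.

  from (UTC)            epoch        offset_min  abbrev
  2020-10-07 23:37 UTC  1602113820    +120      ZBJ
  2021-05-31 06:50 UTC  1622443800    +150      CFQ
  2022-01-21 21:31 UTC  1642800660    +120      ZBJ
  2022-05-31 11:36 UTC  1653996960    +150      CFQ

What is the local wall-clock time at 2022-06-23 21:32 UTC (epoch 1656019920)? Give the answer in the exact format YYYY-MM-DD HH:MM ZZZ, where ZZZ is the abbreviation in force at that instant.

2022-06-24 00:02 CFQ

Query: 2022-06-23 21:32 UTC
Rule 4/4 (CFQ, +02:30): 2022-05-31 11:36 UTC ≤ query < +∞
21·60 + 32 + 150 = 1442 min
1442 = 1·1440 + 2; 2 = 0·60 + 2 → 00:02, 2022-06-23 + 1 day = 2022-06-24
→ 2022-06-24 00:02 CFQ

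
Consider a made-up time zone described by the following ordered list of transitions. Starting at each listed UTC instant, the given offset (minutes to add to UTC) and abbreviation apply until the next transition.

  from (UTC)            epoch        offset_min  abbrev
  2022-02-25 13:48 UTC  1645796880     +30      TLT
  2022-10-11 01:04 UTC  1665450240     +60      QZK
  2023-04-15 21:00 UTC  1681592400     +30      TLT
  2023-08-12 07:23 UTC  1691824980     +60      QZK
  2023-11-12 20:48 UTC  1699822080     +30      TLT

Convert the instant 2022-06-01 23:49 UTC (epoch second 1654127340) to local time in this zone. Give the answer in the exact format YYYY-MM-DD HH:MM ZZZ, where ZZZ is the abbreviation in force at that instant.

Query: 2022-06-01 23:49 UTC
Rule 1/5 (TLT, +00:30): 2022-02-25 13:48 UTC ≤ query < 2022-10-11 01:04 UTC
23·60 + 49 + 30 = 1459 min
1459 = 1·1440 + 19; 19 = 0·60 + 19 → 00:19, 2022-06-01 + 1 day = 2022-06-02
→ 2022-06-02 00:19 TLT

2022-06-02 00:19 TLT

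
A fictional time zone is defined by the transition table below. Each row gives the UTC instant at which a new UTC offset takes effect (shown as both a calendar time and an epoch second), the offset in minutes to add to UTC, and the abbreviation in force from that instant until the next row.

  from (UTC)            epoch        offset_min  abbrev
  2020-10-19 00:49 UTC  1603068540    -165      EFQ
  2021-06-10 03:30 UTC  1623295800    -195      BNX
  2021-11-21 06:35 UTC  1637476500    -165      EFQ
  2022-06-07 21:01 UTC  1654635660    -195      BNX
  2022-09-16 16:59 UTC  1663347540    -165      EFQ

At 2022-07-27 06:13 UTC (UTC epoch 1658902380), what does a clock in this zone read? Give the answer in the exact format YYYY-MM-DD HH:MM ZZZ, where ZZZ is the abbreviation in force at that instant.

2022-07-27 02:58 BNX

Query: 2022-07-27 06:13 UTC
Rule 4/5 (BNX, -03:15): 2022-06-07 21:01 UTC ≤ query < 2022-09-16 16:59 UTC
6·60 + 13 - 195 = 178 min
178 = 0·1440 + 178; 178 = 2·60 + 58 → 02:58, same day
→ 2022-07-27 02:58 BNX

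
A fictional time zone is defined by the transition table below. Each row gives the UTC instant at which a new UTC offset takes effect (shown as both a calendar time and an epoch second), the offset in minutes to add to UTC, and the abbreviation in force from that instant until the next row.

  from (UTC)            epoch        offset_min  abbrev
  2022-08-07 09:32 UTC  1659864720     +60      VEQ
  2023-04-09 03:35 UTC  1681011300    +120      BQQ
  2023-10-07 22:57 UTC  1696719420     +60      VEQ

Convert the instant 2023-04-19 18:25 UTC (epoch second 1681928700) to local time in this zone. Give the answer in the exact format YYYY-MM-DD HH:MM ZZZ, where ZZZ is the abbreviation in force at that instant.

Query: 2023-04-19 18:25 UTC
Rule 2/3 (BQQ, +02:00): 2023-04-09 03:35 UTC ≤ query < 2023-10-07 22:57 UTC
18·60 + 25 + 120 = 1225 min
1225 = 0·1440 + 1225; 1225 = 20·60 + 25 → 20:25, same day
→ 2023-04-19 20:25 BQQ

2023-04-19 20:25 BQQ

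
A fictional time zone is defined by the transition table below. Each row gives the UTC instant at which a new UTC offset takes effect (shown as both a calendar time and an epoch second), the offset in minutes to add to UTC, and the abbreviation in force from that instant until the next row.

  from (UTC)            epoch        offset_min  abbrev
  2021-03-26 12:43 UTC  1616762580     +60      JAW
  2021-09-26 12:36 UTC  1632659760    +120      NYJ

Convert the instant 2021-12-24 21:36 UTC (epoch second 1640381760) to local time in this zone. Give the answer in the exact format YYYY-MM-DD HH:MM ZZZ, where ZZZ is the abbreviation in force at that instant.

Query: 2021-12-24 21:36 UTC
Rule 2/2 (NYJ, +02:00): 2021-09-26 12:36 UTC ≤ query < +∞
21·60 + 36 + 120 = 1416 min
1416 = 0·1440 + 1416; 1416 = 23·60 + 36 → 23:36, same day
→ 2021-12-24 23:36 NYJ

2021-12-24 23:36 NYJ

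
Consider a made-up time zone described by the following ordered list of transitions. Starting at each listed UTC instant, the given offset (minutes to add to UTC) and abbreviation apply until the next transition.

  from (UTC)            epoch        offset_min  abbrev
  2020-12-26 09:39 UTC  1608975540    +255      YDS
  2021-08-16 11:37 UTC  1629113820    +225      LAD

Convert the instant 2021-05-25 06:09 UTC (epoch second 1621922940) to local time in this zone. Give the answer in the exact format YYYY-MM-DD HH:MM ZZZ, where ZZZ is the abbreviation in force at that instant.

2021-05-25 10:24 YDS

Query: 2021-05-25 06:09 UTC
Rule 1/2 (YDS, +04:15): 2020-12-26 09:39 UTC ≤ query < 2021-08-16 11:37 UTC
6·60 + 9 + 255 = 624 min
624 = 0·1440 + 624; 624 = 10·60 + 24 → 10:24, same day
→ 2021-05-25 10:24 YDS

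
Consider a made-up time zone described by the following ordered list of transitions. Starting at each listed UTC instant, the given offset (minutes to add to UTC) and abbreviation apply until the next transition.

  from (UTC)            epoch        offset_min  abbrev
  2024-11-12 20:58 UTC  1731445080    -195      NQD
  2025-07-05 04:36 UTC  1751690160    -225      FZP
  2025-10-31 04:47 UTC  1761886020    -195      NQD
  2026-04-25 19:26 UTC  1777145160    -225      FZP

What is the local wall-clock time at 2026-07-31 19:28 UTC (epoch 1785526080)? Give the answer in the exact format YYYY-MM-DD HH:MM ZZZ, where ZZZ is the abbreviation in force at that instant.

2026-07-31 15:43 FZP

Query: 2026-07-31 19:28 UTC
Rule 4/4 (FZP, -03:45): 2026-04-25 19:26 UTC ≤ query < +∞
19·60 + 28 - 225 = 943 min
943 = 0·1440 + 943; 943 = 15·60 + 43 → 15:43, same day
→ 2026-07-31 15:43 FZP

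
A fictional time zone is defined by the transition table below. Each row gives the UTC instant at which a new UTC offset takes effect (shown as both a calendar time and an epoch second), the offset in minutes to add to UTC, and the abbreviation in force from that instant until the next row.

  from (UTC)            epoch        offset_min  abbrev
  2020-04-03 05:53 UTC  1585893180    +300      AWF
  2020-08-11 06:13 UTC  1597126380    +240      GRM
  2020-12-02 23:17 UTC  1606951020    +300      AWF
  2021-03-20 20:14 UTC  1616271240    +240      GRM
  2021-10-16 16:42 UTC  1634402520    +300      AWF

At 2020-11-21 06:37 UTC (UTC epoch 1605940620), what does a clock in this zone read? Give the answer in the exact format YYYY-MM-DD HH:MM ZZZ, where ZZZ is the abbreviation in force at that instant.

2020-11-21 10:37 GRM

Query: 2020-11-21 06:37 UTC
Rule 2/5 (GRM, +04:00): 2020-08-11 06:13 UTC ≤ query < 2020-12-02 23:17 UTC
6·60 + 37 + 240 = 637 min
637 = 0·1440 + 637; 637 = 10·60 + 37 → 10:37, same day
→ 2020-11-21 10:37 GRM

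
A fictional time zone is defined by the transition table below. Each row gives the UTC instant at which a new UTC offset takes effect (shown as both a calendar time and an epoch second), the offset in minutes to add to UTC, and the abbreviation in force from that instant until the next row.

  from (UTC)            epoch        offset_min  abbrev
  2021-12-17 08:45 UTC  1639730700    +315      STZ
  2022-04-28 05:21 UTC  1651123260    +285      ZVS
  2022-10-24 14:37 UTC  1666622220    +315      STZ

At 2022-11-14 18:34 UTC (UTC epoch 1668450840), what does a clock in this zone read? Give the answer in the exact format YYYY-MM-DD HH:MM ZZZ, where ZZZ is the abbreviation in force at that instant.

2022-11-14 23:49 STZ

Query: 2022-11-14 18:34 UTC
Rule 3/3 (STZ, +05:15): 2022-10-24 14:37 UTC ≤ query < +∞
18·60 + 34 + 315 = 1429 min
1429 = 0·1440 + 1429; 1429 = 23·60 + 49 → 23:49, same day
→ 2022-11-14 23:49 STZ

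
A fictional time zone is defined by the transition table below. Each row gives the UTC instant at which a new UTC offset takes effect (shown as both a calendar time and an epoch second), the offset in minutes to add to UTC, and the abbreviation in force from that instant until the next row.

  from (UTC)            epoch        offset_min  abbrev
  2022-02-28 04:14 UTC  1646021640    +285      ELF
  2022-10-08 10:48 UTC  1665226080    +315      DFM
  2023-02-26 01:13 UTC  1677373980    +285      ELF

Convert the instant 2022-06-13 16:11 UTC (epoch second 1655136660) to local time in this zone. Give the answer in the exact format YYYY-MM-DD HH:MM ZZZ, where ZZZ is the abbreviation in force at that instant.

2022-06-13 20:56 ELF

Query: 2022-06-13 16:11 UTC
Rule 1/3 (ELF, +04:45): 2022-02-28 04:14 UTC ≤ query < 2022-10-08 10:48 UTC
16·60 + 11 + 285 = 1256 min
1256 = 0·1440 + 1256; 1256 = 20·60 + 56 → 20:56, same day
→ 2022-06-13 20:56 ELF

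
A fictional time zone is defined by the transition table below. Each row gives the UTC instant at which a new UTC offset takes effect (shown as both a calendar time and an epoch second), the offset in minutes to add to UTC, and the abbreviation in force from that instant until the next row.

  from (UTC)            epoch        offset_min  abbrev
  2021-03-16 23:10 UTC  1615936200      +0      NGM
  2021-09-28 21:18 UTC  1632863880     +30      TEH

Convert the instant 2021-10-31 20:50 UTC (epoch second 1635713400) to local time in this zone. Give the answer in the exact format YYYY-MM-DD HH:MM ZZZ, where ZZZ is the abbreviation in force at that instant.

2021-10-31 21:20 TEH

Query: 2021-10-31 20:50 UTC
Rule 2/2 (TEH, +00:30): 2021-09-28 21:18 UTC ≤ query < +∞
20·60 + 50 + 30 = 1280 min
1280 = 0·1440 + 1280; 1280 = 21·60 + 20 → 21:20, same day
→ 2021-10-31 21:20 TEH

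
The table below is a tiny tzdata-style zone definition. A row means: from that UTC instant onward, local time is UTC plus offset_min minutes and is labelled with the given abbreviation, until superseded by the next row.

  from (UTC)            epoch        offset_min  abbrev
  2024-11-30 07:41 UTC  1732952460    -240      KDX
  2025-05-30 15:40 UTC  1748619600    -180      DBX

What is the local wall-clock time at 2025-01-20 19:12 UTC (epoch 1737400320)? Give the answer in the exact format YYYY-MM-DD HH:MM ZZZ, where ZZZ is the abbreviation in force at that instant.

2025-01-20 15:12 KDX

Query: 2025-01-20 19:12 UTC
Rule 1/2 (KDX, -04:00): 2024-11-30 07:41 UTC ≤ query < 2025-05-30 15:40 UTC
19·60 + 12 - 240 = 912 min
912 = 0·1440 + 912; 912 = 15·60 + 12 → 15:12, same day
→ 2025-01-20 15:12 KDX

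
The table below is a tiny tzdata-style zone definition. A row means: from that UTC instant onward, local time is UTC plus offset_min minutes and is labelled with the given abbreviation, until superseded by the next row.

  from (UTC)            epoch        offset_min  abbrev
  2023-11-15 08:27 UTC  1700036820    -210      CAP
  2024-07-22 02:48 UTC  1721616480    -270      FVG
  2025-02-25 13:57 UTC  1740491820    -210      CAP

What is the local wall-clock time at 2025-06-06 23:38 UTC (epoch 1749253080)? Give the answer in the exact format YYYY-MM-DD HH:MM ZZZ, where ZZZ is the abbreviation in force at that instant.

2025-06-06 20:08 CAP

Query: 2025-06-06 23:38 UTC
Rule 3/3 (CAP, -03:30): 2025-02-25 13:57 UTC ≤ query < +∞
23·60 + 38 - 210 = 1208 min
1208 = 0·1440 + 1208; 1208 = 20·60 + 8 → 20:08, same day
→ 2025-06-06 20:08 CAP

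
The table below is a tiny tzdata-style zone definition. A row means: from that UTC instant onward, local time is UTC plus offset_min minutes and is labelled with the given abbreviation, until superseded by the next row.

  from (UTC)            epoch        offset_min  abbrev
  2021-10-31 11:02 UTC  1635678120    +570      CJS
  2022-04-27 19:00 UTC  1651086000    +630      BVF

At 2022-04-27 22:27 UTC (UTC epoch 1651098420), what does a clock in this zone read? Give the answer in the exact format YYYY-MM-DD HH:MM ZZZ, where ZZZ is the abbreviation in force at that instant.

Query: 2022-04-27 22:27 UTC
Rule 2/2 (BVF, +10:30): 2022-04-27 19:00 UTC ≤ query < +∞
22·60 + 27 + 630 = 1977 min
1977 = 1·1440 + 537; 537 = 8·60 + 57 → 08:57, 2022-04-27 + 1 day = 2022-04-28
→ 2022-04-28 08:57 BVF

2022-04-28 08:57 BVF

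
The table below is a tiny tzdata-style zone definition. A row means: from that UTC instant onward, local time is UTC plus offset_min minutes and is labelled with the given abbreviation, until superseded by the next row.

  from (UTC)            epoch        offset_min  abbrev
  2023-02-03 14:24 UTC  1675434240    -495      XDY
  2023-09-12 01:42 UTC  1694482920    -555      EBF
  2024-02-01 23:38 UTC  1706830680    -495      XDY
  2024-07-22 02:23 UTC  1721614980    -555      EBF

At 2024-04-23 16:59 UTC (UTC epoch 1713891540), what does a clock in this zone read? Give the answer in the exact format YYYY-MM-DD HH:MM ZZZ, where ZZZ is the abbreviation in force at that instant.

Query: 2024-04-23 16:59 UTC
Rule 3/4 (XDY, -08:15): 2024-02-01 23:38 UTC ≤ query < 2024-07-22 02:23 UTC
16·60 + 59 - 495 = 524 min
524 = 0·1440 + 524; 524 = 8·60 + 44 → 08:44, same day
→ 2024-04-23 08:44 XDY

2024-04-23 08:44 XDY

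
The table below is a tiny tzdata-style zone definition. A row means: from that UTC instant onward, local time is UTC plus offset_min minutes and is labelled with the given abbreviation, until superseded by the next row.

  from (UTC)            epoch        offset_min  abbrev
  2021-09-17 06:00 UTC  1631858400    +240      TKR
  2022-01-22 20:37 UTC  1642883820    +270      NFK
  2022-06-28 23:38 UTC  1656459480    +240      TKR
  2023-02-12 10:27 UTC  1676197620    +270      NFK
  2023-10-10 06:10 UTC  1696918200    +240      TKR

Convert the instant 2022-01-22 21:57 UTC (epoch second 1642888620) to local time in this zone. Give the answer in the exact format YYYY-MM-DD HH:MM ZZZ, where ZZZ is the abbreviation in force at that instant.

2022-01-23 02:27 NFK

Query: 2022-01-22 21:57 UTC
Rule 2/5 (NFK, +04:30): 2022-01-22 20:37 UTC ≤ query < 2022-06-28 23:38 UTC
21·60 + 57 + 270 = 1587 min
1587 = 1·1440 + 147; 147 = 2·60 + 27 → 02:27, 2022-01-22 + 1 day = 2022-01-23
→ 2022-01-23 02:27 NFK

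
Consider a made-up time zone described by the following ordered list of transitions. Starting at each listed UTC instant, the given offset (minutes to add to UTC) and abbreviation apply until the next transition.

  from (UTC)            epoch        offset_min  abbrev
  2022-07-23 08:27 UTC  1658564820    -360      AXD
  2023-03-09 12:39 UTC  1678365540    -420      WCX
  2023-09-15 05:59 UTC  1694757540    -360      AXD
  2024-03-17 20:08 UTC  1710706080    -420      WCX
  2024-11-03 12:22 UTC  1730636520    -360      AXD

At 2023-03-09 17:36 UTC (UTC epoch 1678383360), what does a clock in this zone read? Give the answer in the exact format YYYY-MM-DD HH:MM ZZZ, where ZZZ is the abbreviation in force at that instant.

2023-03-09 10:36 WCX

Query: 2023-03-09 17:36 UTC
Rule 2/5 (WCX, -07:00): 2023-03-09 12:39 UTC ≤ query < 2023-09-15 05:59 UTC
17·60 + 36 - 420 = 636 min
636 = 0·1440 + 636; 636 = 10·60 + 36 → 10:36, same day
→ 2023-03-09 10:36 WCX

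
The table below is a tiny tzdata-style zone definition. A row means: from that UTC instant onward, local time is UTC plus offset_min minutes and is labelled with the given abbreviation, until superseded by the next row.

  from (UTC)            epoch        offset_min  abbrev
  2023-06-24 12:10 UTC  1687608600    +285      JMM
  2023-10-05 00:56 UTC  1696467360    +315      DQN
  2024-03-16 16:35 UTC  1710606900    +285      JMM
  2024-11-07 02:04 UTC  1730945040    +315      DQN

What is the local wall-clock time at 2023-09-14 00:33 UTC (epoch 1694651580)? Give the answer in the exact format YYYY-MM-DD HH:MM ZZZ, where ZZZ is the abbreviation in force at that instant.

Query: 2023-09-14 00:33 UTC
Rule 1/4 (JMM, +04:45): 2023-06-24 12:10 UTC ≤ query < 2023-10-05 00:56 UTC
0·60 + 33 + 285 = 318 min
318 = 0·1440 + 318; 318 = 5·60 + 18 → 05:18, same day
→ 2023-09-14 05:18 JMM

2023-09-14 05:18 JMM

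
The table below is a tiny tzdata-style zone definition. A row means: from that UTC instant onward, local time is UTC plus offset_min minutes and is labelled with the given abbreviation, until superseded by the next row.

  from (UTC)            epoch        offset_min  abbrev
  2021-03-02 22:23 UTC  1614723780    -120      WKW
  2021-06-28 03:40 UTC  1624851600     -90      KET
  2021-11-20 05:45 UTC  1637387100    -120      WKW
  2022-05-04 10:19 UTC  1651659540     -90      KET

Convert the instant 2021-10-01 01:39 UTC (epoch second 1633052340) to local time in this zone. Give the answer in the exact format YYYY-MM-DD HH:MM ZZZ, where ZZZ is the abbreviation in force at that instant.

Query: 2021-10-01 01:39 UTC
Rule 2/4 (KET, -01:30): 2021-06-28 03:40 UTC ≤ query < 2021-11-20 05:45 UTC
1·60 + 39 - 90 = 9 min
9 = 0·1440 + 9; 9 = 0·60 + 9 → 00:09, same day
→ 2021-10-01 00:09 KET

2021-10-01 00:09 KET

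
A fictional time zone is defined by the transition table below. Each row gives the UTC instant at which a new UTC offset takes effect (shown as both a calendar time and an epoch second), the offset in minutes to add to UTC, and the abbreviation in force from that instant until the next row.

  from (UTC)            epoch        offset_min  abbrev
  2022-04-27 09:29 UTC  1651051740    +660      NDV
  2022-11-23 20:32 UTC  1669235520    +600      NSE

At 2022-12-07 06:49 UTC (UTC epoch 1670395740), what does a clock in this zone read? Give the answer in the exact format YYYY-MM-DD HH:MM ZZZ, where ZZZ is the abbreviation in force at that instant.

Query: 2022-12-07 06:49 UTC
Rule 2/2 (NSE, +10:00): 2022-11-23 20:32 UTC ≤ query < +∞
6·60 + 49 + 600 = 1009 min
1009 = 0·1440 + 1009; 1009 = 16·60 + 49 → 16:49, same day
→ 2022-12-07 16:49 NSE

2022-12-07 16:49 NSE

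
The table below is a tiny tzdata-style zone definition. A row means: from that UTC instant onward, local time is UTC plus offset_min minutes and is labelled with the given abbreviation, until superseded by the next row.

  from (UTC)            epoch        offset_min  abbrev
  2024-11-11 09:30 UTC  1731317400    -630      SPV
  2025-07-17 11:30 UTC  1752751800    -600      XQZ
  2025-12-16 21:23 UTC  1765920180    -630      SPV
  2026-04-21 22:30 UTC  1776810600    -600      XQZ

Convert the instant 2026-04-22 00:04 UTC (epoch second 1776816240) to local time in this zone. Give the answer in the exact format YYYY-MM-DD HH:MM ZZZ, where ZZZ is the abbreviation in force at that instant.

Query: 2026-04-22 00:04 UTC
Rule 4/4 (XQZ, -10:00): 2026-04-21 22:30 UTC ≤ query < +∞
0·60 + 4 - 600 = -596 min
-596 = -1·1440 + 844; 844 = 14·60 + 4 → 14:04, 2026-04-22 - 1 day = 2026-04-21
→ 2026-04-21 14:04 XQZ

2026-04-21 14:04 XQZ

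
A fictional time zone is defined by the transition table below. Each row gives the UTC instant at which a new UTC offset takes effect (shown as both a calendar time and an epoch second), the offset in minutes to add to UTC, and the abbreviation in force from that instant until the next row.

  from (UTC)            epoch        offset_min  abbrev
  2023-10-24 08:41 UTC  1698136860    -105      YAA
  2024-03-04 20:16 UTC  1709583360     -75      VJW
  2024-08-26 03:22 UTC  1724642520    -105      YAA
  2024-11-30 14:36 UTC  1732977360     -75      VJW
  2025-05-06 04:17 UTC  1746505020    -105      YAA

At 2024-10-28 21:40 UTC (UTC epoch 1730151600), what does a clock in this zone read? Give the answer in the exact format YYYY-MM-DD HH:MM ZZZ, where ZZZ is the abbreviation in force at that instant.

Query: 2024-10-28 21:40 UTC
Rule 3/5 (YAA, -01:45): 2024-08-26 03:22 UTC ≤ query < 2024-11-30 14:36 UTC
21·60 + 40 - 105 = 1195 min
1195 = 0·1440 + 1195; 1195 = 19·60 + 55 → 19:55, same day
→ 2024-10-28 19:55 YAA

2024-10-28 19:55 YAA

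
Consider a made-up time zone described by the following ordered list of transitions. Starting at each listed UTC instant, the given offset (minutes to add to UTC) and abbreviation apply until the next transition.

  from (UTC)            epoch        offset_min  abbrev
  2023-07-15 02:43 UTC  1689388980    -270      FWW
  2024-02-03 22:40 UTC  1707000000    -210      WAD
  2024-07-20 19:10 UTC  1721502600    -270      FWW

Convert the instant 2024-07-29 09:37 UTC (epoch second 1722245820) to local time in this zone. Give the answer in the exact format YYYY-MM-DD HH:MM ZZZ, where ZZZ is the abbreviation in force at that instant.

Query: 2024-07-29 09:37 UTC
Rule 3/3 (FWW, -04:30): 2024-07-20 19:10 UTC ≤ query < +∞
9·60 + 37 - 270 = 307 min
307 = 0·1440 + 307; 307 = 5·60 + 7 → 05:07, same day
→ 2024-07-29 05:07 FWW

2024-07-29 05:07 FWW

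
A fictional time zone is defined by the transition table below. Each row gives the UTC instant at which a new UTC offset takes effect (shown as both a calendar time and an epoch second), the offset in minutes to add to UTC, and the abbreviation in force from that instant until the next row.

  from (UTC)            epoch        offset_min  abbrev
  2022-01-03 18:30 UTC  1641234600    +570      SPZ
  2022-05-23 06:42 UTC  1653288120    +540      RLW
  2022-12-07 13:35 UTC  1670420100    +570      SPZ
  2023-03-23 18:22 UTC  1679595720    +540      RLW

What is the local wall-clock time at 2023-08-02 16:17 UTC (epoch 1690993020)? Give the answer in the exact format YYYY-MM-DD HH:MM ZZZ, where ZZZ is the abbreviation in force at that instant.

Query: 2023-08-02 16:17 UTC
Rule 4/4 (RLW, +09:00): 2023-03-23 18:22 UTC ≤ query < +∞
16·60 + 17 + 540 = 1517 min
1517 = 1·1440 + 77; 77 = 1·60 + 17 → 01:17, 2023-08-02 + 1 day = 2023-08-03
→ 2023-08-03 01:17 RLW

2023-08-03 01:17 RLW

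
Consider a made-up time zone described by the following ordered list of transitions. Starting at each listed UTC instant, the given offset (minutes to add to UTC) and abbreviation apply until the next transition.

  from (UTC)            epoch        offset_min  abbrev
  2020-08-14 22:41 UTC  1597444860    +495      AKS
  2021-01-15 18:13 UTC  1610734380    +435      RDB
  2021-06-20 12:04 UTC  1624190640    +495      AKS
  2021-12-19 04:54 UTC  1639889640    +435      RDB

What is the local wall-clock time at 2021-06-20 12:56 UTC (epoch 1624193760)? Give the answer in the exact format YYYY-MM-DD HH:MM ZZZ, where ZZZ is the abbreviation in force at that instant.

2021-06-20 21:11 AKS

Query: 2021-06-20 12:56 UTC
Rule 3/4 (AKS, +08:15): 2021-06-20 12:04 UTC ≤ query < 2021-12-19 04:54 UTC
12·60 + 56 + 495 = 1271 min
1271 = 0·1440 + 1271; 1271 = 21·60 + 11 → 21:11, same day
→ 2021-06-20 21:11 AKS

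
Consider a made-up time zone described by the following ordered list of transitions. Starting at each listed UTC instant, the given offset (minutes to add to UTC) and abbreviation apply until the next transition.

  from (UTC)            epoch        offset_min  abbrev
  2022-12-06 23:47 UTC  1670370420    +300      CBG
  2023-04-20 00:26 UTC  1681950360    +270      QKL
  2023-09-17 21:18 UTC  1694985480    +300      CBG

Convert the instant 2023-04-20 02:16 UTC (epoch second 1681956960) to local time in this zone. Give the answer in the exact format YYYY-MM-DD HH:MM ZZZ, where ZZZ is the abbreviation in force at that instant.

Query: 2023-04-20 02:16 UTC
Rule 2/3 (QKL, +04:30): 2023-04-20 00:26 UTC ≤ query < 2023-09-17 21:18 UTC
2·60 + 16 + 270 = 406 min
406 = 0·1440 + 406; 406 = 6·60 + 46 → 06:46, same day
→ 2023-04-20 06:46 QKL

2023-04-20 06:46 QKL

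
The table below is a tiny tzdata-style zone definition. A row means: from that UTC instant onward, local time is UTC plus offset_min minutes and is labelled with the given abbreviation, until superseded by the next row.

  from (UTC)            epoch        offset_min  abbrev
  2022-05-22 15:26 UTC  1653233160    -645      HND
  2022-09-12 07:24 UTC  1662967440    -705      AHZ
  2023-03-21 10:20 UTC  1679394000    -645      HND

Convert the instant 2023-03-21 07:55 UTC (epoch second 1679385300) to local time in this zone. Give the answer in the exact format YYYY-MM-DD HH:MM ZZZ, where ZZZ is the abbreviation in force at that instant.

2023-03-20 20:10 AHZ

Query: 2023-03-21 07:55 UTC
Rule 2/3 (AHZ, -11:45): 2022-09-12 07:24 UTC ≤ query < 2023-03-21 10:20 UTC
7·60 + 55 - 705 = -230 min
-230 = -1·1440 + 1210; 1210 = 20·60 + 10 → 20:10, 2023-03-21 - 1 day = 2023-03-20
→ 2023-03-20 20:10 AHZ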